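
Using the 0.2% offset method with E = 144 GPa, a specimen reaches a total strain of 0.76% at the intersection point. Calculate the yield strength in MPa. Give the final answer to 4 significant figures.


Offset strain = 0.002
Elastic strain at yield = total_strain - offset = 7.6e-03 - 0.002 = 5.6e-03
sigma_y = E * elastic_strain = 144000 * 5.6e-03
sigma_y = 806.4 MPa


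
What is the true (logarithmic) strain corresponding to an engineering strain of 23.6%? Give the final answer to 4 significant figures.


epsilon_true = ln(1 + epsilon_eng)
epsilon_true = ln(1 + 0.236)
epsilon_true = 0.2119


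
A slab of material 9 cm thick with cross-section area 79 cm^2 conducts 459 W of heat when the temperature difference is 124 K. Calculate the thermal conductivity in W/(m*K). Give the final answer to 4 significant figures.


k = Q*L / (A*dT)
L = 0.09 m, A = 7.9e-03 m^2
k = 459 * 0.09 / (7.9e-03 * 124)
k = 42.17 W/(m*K)


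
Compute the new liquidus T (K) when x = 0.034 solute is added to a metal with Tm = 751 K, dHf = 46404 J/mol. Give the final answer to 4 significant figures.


dT = R*Tm^2*x / dHf
dT = 8.314 * 751^2 * 0.034 / 46404
dT = 3.43569 K
T_new = 751 - 3.43569 = 747.6 K


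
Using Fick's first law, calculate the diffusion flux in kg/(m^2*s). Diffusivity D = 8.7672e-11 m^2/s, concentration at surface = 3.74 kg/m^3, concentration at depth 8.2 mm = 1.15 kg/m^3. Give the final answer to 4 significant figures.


J = -D * (dC/dx) = D * (C1 - C2) / dx
J = 8.7672e-11 * (3.74 - 1.15) / 8.2e-03
J = 2.769e-08 kg/(m^2*s)


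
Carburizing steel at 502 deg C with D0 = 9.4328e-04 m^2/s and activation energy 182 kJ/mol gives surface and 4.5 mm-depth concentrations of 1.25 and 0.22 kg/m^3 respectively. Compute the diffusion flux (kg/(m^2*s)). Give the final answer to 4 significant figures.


Step 1: D = D0 * exp(-Qd/(R*T))
T = 502 + 273.15 = 775.15 K
D = 9.4328e-04 * exp(-182e3 / (8.314 * 775.15)) = 5.12691e-16 m^2/s
Step 2: J = D * (C1 - C2) / dx
J = 5.12691e-16 * (1.25 - 0.22) / 4.5e-03
J = 1.173e-13 kg/(m^2*s)


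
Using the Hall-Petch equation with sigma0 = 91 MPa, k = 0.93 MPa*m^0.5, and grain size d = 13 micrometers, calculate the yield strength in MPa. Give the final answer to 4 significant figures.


sigma_y = sigma0 + k / sqrt(d)
d = 13 um = 1.3e-05 m
sigma_y = 91 + 0.93 / sqrt(1.3e-05)
sigma_y = 348.9 MPa


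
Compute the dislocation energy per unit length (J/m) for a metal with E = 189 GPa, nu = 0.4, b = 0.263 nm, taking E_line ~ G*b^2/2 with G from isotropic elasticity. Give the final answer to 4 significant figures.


Step 1: G = E / (2*(1+nu))
G = 189 / (2*(1+0.4)) = 67.5 GPa = 6.75e+10 Pa
Step 2: E_line = G*b^2/2
b = 0.263 nm = 2.63e-10 m
E_line = 0.5 * 6.75e+10 * (2.63e-10)^2 = 2.334e-09 J/m


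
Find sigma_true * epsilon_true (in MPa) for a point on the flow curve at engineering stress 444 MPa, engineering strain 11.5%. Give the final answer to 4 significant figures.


sigma_true = sigma_eng * (1 + epsilon_eng)
sigma_true = 444 * (1 + 0.115) = 495.06 MPa
epsilon_true = ln(1 + epsilon_eng)
epsilon_true = ln(1 + 0.115) = 0.108854
sigma_true * epsilon_true = 495.06 * 0.108854 = 53.89 MPa


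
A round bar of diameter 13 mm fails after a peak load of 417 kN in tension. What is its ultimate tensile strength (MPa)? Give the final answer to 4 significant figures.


A0 = pi*(d/2)^2 = pi*(13/2)^2 = 132.732 mm^2
UTS = F_max / A0 = 417*1000 / 132.732
UTS = 3142 MPa


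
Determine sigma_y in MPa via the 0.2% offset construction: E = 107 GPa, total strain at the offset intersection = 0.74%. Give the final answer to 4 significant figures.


Offset strain = 0.002
Elastic strain at yield = total_strain - offset = 7.4e-03 - 0.002 = 5.4e-03
sigma_y = E * elastic_strain = 107000 * 5.4e-03
sigma_y = 577.8 MPa


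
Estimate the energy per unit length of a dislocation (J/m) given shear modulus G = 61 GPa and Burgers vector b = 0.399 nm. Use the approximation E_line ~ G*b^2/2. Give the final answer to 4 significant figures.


E = G*b^2/2
b = 0.399 nm = 3.99e-10 m
G = 61 GPa = 6.1e+10 Pa
E = 0.5 * 6.1e+10 * (3.99e-10)^2
E = 4.856e-09 J/m


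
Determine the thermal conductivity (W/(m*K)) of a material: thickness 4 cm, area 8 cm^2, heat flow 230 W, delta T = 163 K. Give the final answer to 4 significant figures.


k = Q*L / (A*dT)
L = 0.04 m, A = 8e-04 m^2
k = 230 * 0.04 / (8e-04 * 163)
k = 70.55 W/(m*K)


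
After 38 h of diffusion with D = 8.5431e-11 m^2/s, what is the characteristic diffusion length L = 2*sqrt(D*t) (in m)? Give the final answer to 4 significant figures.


t = 38 hr = 136800 s
Diffusion length = 2*sqrt(D*t)
= 2*sqrt(8.5431e-11 * 136800)
= 6.837e-03 m


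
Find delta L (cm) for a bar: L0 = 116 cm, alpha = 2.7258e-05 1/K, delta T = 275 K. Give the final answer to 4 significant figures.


dL = L0 * alpha * dT
dL = 116 * 2.7258e-05 * 275
dL = 0.8695 cm


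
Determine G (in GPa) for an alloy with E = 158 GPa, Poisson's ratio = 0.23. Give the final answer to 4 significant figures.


G = E / (2*(1+nu))
G = 158 / (2*(1+0.23))
G = 64.23 GPa


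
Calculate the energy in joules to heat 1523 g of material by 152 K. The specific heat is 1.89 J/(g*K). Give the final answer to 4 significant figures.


Q = m * cp * dT
Q = 1523 * 1.89 * 152
Q = 437500 J


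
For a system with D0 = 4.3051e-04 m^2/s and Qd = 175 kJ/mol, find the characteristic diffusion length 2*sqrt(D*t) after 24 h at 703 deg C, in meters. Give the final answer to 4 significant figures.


Step 1: D = D0 * exp(-Qd/(R*T))
T = 976.15 K
D = 4.3051e-04 * exp(-175e3 / (8.314 * 976.15)) = 1.85884e-13 m^2/s
Step 2: L = 2*sqrt(D*t)
t = 24 h = 86400 s
L = 2*sqrt(1.85884e-13 * 86400) = 2.535e-04 m


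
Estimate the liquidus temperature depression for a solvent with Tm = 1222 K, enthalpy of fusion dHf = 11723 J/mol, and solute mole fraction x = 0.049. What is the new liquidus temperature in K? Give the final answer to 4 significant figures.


dT = R*Tm^2*x / dHf
dT = 8.314 * 1222^2 * 0.049 / 11723
dT = 51.8931 K
T_new = 1222 - 51.8931 = 1170 K


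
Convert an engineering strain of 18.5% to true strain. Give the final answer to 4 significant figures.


epsilon_true = ln(1 + epsilon_eng)
epsilon_true = ln(1 + 0.185)
epsilon_true = 0.1697


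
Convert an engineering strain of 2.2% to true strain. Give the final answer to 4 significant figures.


epsilon_true = ln(1 + epsilon_eng)
epsilon_true = ln(1 + 0.022)
epsilon_true = 0.02176


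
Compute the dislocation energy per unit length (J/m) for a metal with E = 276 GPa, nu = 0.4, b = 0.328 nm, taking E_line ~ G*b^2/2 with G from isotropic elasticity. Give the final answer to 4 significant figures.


Step 1: G = E / (2*(1+nu))
G = 276 / (2*(1+0.4)) = 98.5714 GPa = 9.85714e+10 Pa
Step 2: E_line = G*b^2/2
b = 0.328 nm = 3.28e-10 m
E_line = 0.5 * 9.85714e+10 * (3.28e-10)^2 = 5.302e-09 J/m


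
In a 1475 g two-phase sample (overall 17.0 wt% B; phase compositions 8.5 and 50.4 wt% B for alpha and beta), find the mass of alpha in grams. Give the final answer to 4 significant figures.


f_alpha = (C_beta - C0) / (C_beta - C_alpha)
f_alpha = (50.4 - 17.0) / (50.4 - 8.5) = 0.797136
m_alpha = f_alpha * m_total = 0.797136 * 1475 = 1176 g


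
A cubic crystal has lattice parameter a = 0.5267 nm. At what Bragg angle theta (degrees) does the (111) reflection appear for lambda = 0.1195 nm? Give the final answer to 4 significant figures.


d = a / sqrt(h^2+k^2+l^2)
d = 0.5267 / sqrt(3) = 0.30409 nm
lambda = 2*d*sin(theta)  =>  sin(theta) = lambda / (2*d)
sin(theta) = 0.1195 / (2 * 0.30409) = 0.196488
theta = 11.33 deg


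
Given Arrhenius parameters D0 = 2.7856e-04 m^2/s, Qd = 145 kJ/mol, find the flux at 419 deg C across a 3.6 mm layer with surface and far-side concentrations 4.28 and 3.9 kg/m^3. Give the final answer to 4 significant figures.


Step 1: D = D0 * exp(-Qd/(R*T))
T = 419 + 273.15 = 692.15 K
D = 2.7856e-04 * exp(-145e3 / (8.314 * 692.15)) = 3.17523e-15 m^2/s
Step 2: J = D * (C1 - C2) / dx
J = 3.17523e-15 * (4.28 - 3.9) / 3.6e-03
J = 3.352e-13 kg/(m^2*s)


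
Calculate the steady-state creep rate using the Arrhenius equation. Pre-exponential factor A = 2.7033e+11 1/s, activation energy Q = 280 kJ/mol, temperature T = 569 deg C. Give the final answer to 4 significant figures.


rate = A * exp(-Q / (R*T))
T = 569 + 273.15 = 842.15 K
rate = 2.7033e+11 * exp(-280e3 / (8.314 * 842.15))
rate = 1.159e-06 1/s


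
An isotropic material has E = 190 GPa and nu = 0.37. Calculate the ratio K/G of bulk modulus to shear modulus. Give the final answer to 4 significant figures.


G = E / (2*(1+nu))
G = 190 / (2*(1+0.37)) = 69.3431 GPa
K = E / (3*(1-2*nu))
K = 190 / (3*(1-2*0.37)) = 243.59 GPa
K/G = 243.59 / 69.3431 = 3.513


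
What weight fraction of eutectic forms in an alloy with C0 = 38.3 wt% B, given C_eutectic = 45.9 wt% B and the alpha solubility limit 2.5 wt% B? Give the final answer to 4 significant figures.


f_primary = (C_e - C0) / (C_e - C_alpha_max)
f_primary = (45.9 - 38.3) / (45.9 - 2.5)
f_primary = 0.175115
f_eutectic = 1 - 0.175115 = 0.8249


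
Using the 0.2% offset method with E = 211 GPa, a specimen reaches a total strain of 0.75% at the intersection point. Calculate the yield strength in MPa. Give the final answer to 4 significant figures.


Offset strain = 0.002
Elastic strain at yield = total_strain - offset = 7.5e-03 - 0.002 = 5.5e-03
sigma_y = E * elastic_strain = 211000 * 5.5e-03
sigma_y = 1161 MPa


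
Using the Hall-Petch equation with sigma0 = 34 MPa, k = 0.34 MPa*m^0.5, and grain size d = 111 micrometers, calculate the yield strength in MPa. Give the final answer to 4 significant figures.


sigma_y = sigma0 + k / sqrt(d)
d = 111 um = 1.11e-04 m
sigma_y = 34 + 0.34 / sqrt(1.11e-04)
sigma_y = 66.27 MPa


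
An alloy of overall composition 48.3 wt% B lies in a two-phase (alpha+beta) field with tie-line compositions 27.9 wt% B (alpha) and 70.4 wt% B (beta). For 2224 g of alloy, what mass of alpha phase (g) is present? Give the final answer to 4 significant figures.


f_alpha = (C_beta - C0) / (C_beta - C_alpha)
f_alpha = (70.4 - 48.3) / (70.4 - 27.9) = 0.52
m_alpha = f_alpha * m_total = 0.52 * 2224 = 1156 g


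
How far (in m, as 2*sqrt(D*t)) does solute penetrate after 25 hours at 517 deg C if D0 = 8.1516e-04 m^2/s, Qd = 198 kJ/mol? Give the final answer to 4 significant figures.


Step 1: D = D0 * exp(-Qd/(R*T))
T = 790.15 K
D = 8.1516e-04 * exp(-198e3 / (8.314 * 790.15)) = 6.63034e-17 m^2/s
Step 2: L = 2*sqrt(D*t)
t = 25 h = 90000 s
L = 2*sqrt(6.63034e-17 * 90000) = 4.886e-06 m


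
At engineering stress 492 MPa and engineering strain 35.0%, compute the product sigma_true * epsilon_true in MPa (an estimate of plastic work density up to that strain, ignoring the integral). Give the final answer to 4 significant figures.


sigma_true = sigma_eng * (1 + epsilon_eng)
sigma_true = 492 * (1 + 0.35) = 664.2 MPa
epsilon_true = ln(1 + epsilon_eng)
epsilon_true = ln(1 + 0.35) = 0.300105
sigma_true * epsilon_true = 664.2 * 0.300105 = 199.3 MPa


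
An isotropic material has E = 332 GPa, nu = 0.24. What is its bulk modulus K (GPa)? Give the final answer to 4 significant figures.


K = E / (3*(1-2*nu))
K = 332 / (3*(1-2*0.24))
K = 212.8 GPa


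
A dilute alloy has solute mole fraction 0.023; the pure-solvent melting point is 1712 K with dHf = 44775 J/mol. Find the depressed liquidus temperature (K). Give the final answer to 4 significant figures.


dT = R*Tm^2*x / dHf
dT = 8.314 * 1712^2 * 0.023 / 44775
dT = 12.5173 K
T_new = 1712 - 12.5173 = 1699 K


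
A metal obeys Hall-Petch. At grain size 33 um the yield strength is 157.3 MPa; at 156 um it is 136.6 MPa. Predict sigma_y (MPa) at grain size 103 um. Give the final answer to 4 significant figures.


sigma_y = sigma0 + k / sqrt(d)
1/sqrt(d1) = 1/sqrt(3.3e-05) = 174.078;  1/sqrt(d2) = 80.0641
k = (sigma1 - sigma2) / (1/sqrt(d1) - 1/sqrt(d2)) = (157.3 - 136.6) / (174.078 - 80.0641) = 0.220181 MPa*m^0.5
sigma0 = sigma1 - k/sqrt(d1) = 157.3 - 0.220181*174.078 = 118.971 MPa
sigma_y(d3) = 118.971 + 0.220181 / sqrt(1.03e-04) = 140.7 MPa


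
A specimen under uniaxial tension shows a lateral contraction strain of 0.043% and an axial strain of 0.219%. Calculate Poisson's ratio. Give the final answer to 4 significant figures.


nu = -epsilon_lat / epsilon_axial
Lateral strain is contraction (negative), so using magnitudes:
nu = 0.043 / 0.219
nu = 0.1963


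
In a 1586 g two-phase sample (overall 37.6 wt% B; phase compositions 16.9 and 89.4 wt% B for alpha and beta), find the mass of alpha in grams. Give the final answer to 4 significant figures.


f_alpha = (C_beta - C0) / (C_beta - C_alpha)
f_alpha = (89.4 - 37.6) / (89.4 - 16.9) = 0.714483
m_alpha = f_alpha * m_total = 0.714483 * 1586 = 1133 g


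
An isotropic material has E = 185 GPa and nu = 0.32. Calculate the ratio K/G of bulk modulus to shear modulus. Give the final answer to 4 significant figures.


G = E / (2*(1+nu))
G = 185 / (2*(1+0.32)) = 70.0758 GPa
K = E / (3*(1-2*nu))
K = 185 / (3*(1-2*0.32)) = 171.296 GPa
K/G = 171.296 / 70.0758 = 2.444


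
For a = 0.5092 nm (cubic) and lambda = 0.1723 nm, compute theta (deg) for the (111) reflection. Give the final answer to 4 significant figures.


d = a / sqrt(h^2+k^2+l^2)
d = 0.5092 / sqrt(3) = 0.293987 nm
lambda = 2*d*sin(theta)  =>  sin(theta) = lambda / (2*d)
sin(theta) = 0.1723 / (2 * 0.293987) = 0.29304
theta = 17.04 deg


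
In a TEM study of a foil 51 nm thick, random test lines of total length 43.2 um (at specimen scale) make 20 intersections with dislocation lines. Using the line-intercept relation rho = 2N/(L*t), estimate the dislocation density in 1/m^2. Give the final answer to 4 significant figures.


rho = 2N / (L * t)
L = 43.2 um = 4.32e-05 m, t = 51 nm = 5.1e-08 m
rho = 2 * 20 / (4.32e-05 * 5.1e-08)
rho = 1.816e+13 1/m^2


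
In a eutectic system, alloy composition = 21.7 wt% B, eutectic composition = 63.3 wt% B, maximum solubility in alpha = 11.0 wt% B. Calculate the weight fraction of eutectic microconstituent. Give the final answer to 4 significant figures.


f_primary = (C_e - C0) / (C_e - C_alpha_max)
f_primary = (63.3 - 21.7) / (63.3 - 11.0)
f_primary = 0.795411
f_eutectic = 1 - 0.795411 = 0.2046


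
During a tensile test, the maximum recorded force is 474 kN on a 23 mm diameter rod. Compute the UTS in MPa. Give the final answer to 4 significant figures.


A0 = pi*(d/2)^2 = pi*(23/2)^2 = 415.476 mm^2
UTS = F_max / A0 = 474*1000 / 415.476
UTS = 1141 MPa


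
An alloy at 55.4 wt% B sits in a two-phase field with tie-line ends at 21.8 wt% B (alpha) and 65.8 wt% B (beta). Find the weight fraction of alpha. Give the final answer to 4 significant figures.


f_alpha = (C_beta - C0) / (C_beta - C_alpha)
f_alpha = (65.8 - 55.4) / (65.8 - 21.8)
f_alpha = 0.2364


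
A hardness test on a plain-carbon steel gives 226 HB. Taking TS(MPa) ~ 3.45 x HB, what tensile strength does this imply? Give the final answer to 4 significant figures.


TS (MPa) = 3.45 * HB
TS = 3.45 * 226
TS = 779.7 MPa


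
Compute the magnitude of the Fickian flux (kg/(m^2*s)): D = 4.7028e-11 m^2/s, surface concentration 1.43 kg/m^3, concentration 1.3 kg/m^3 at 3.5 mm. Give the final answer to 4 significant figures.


J = -D * (dC/dx) = D * (C1 - C2) / dx
J = 4.7028e-11 * (1.43 - 1.3) / 3.5e-03
J = 1.747e-09 kg/(m^2*s)


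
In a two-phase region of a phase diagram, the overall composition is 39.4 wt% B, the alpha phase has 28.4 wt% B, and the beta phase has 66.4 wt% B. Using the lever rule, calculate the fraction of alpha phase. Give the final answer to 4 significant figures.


f_alpha = (C_beta - C0) / (C_beta - C_alpha)
f_alpha = (66.4 - 39.4) / (66.4 - 28.4)
f_alpha = 0.7105


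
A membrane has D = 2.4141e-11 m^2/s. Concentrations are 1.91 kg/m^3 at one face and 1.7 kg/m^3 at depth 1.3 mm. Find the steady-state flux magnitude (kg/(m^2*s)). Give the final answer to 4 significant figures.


J = -D * (dC/dx) = D * (C1 - C2) / dx
J = 2.4141e-11 * (1.91 - 1.7) / 1.3e-03
J = 3.9e-09 kg/(m^2*s)


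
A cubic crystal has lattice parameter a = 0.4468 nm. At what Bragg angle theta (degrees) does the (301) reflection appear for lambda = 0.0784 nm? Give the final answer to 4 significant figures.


d = a / sqrt(h^2+k^2+l^2)
d = 0.4468 / sqrt(10) = 0.141291 nm
lambda = 2*d*sin(theta)  =>  sin(theta) = lambda / (2*d)
sin(theta) = 0.0784 / (2 * 0.141291) = 0.277442
theta = 16.11 deg


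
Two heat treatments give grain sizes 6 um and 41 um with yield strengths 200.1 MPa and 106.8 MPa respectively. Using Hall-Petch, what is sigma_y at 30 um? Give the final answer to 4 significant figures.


sigma_y = sigma0 + k / sqrt(d)
1/sqrt(d1) = 1/sqrt(6e-06) = 408.248;  1/sqrt(d2) = 156.174
k = (sigma1 - sigma2) / (1/sqrt(d1) - 1/sqrt(d2)) = (200.1 - 106.8) / (408.248 - 156.174) = 0.370129 MPa*m^0.5
sigma0 = sigma1 - k/sqrt(d1) = 200.1 - 0.370129*408.248 = 48.9956 MPa
sigma_y(d3) = 48.9956 + 0.370129 / sqrt(3e-05) = 116.6 MPa


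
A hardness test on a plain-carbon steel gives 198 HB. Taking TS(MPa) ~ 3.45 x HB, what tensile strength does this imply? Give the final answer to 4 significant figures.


TS (MPa) = 3.45 * HB
TS = 3.45 * 198
TS = 683.1 MPa


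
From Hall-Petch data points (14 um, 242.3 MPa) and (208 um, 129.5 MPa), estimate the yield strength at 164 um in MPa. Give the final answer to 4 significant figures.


sigma_y = sigma0 + k / sqrt(d)
1/sqrt(d1) = 1/sqrt(1.4e-05) = 267.261;  1/sqrt(d2) = 69.3375
k = (sigma1 - sigma2) / (1/sqrt(d1) - 1/sqrt(d2)) = (242.3 - 129.5) / (267.261 - 69.3375) = 0.569917 MPa*m^0.5
sigma0 = sigma1 - k/sqrt(d1) = 242.3 - 0.569917*267.261 = 89.9834 MPa
sigma_y(d3) = 89.9834 + 0.569917 / sqrt(1.64e-04) = 134.5 MPa


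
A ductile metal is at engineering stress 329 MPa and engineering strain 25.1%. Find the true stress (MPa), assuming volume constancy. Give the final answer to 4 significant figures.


sigma_true = sigma_eng * (1 + epsilon_eng)
sigma_true = 329 * (1 + 0.251)
sigma_true = 411.6 MPa


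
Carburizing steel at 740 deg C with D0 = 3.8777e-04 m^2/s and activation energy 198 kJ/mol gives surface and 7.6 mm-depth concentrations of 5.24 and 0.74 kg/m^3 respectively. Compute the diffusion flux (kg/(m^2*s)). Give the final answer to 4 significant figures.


Step 1: D = D0 * exp(-Qd/(R*T))
T = 740 + 273.15 = 1013.15 K
D = 3.8777e-04 * exp(-198e3 / (8.314 * 1013.15)) = 2.39875e-14 m^2/s
Step 2: J = D * (C1 - C2) / dx
J = 2.39875e-14 * (5.24 - 0.74) / 7.6e-03
J = 1.42e-11 kg/(m^2*s)


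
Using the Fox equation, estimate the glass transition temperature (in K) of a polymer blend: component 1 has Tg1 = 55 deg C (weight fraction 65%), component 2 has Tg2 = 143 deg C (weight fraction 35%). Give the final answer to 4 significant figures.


1/Tg = w1/Tg1 + w2/Tg2 (in Kelvin)
Tg1 = 328.15 K, Tg2 = 416.15 K
1/Tg = 0.65/328.15 + 0.35/416.15
Tg = 354.4 K


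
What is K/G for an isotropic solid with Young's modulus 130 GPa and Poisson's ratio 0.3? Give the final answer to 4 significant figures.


G = E / (2*(1+nu))
G = 130 / (2*(1+0.3)) = 50 GPa
K = E / (3*(1-2*nu))
K = 130 / (3*(1-2*0.3)) = 108.333 GPa
K/G = 108.333 / 50 = 2.167


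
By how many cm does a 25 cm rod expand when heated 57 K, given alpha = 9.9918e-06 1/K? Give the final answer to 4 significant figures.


dL = L0 * alpha * dT
dL = 25 * 9.9918e-06 * 57
dL = 0.01424 cm


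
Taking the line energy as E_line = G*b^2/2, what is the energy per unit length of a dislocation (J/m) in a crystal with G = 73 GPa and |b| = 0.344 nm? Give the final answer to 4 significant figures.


E = G*b^2/2
b = 0.344 nm = 3.44e-10 m
G = 73 GPa = 7.3e+10 Pa
E = 0.5 * 7.3e+10 * (3.44e-10)^2
E = 4.319e-09 J/m


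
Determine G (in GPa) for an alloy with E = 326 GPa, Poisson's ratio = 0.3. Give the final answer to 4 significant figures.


G = E / (2*(1+nu))
G = 326 / (2*(1+0.3))
G = 125.4 GPa


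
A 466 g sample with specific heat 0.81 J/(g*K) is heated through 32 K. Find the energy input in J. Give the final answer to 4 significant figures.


Q = m * cp * dT
Q = 466 * 0.81 * 32
Q = 12080 J


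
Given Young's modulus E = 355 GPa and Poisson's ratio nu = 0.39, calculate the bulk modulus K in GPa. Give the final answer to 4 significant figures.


K = E / (3*(1-2*nu))
K = 355 / (3*(1-2*0.39))
K = 537.9 GPa


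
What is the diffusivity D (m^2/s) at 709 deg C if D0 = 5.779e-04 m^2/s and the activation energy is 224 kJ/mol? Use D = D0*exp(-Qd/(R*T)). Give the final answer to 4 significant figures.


D = D0 * exp(-Qd / (R*T))
T = 982.15 K
D = 5.779e-04 * exp(-224e3 / (8.314 * 982.15))
D = 7.05e-16 m^2/s


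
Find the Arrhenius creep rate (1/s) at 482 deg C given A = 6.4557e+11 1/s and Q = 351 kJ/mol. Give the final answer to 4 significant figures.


rate = A * exp(-Q / (R*T))
T = 482 + 273.15 = 755.15 K
rate = 6.4557e+11 * exp(-351e3 / (8.314 * 755.15))
rate = 3.388e-13 1/s


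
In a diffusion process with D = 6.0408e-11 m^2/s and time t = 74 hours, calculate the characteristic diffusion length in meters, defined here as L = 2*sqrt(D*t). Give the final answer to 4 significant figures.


t = 74 hr = 266400 s
Diffusion length = 2*sqrt(D*t)
= 2*sqrt(6.0408e-11 * 266400)
= 8.023e-03 m


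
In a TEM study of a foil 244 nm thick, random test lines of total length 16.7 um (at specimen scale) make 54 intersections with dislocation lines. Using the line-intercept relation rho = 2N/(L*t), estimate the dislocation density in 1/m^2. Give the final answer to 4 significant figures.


rho = 2N / (L * t)
L = 16.7 um = 1.67e-05 m, t = 244 nm = 2.44e-07 m
rho = 2 * 54 / (1.67e-05 * 2.44e-07)
rho = 2.65e+13 1/m^2


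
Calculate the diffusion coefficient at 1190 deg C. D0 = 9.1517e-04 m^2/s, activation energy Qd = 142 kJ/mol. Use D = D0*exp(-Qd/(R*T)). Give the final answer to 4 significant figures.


D = D0 * exp(-Qd / (R*T))
T = 1463.15 K
D = 9.1517e-04 * exp(-142e3 / (8.314 * 1463.15))
D = 7.797e-09 m^2/s


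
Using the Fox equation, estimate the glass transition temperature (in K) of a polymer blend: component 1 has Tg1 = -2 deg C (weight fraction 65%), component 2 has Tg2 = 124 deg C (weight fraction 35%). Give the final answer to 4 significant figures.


1/Tg = w1/Tg1 + w2/Tg2 (in Kelvin)
Tg1 = 271.15 K, Tg2 = 397.15 K
1/Tg = 0.65/271.15 + 0.35/397.15
Tg = 305 K


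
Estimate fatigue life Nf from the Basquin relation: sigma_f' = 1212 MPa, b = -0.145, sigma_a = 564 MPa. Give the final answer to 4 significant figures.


sigma_a = sigma_f' * (2*Nf)^b
2*Nf = (sigma_a / sigma_f')^(1/b)
2*Nf = (564 / 1212)^(1/-0.145)
2*Nf = 195.522
Nf = 97.76 cycles


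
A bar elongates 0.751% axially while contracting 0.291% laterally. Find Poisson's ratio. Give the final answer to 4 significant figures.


nu = -epsilon_lat / epsilon_axial
Lateral strain is contraction (negative), so using magnitudes:
nu = 0.291 / 0.751
nu = 0.3875


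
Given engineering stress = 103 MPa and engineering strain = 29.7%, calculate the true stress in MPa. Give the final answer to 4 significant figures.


sigma_true = sigma_eng * (1 + epsilon_eng)
sigma_true = 103 * (1 + 0.297)
sigma_true = 133.6 MPa


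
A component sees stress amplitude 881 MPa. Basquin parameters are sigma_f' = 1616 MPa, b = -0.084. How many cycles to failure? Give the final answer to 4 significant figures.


sigma_a = sigma_f' * (2*Nf)^b
2*Nf = (sigma_a / sigma_f')^(1/b)
2*Nf = (881 / 1616)^(1/-0.084)
2*Nf = 1369.28
Nf = 684.6 cycles


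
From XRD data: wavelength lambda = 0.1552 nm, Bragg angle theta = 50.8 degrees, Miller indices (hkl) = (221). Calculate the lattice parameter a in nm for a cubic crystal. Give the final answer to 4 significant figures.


d = lambda / (2*sin(theta))
d = 0.1552 / (2*sin(50.8 deg))
d = 0.100136 nm
a = d * sqrt(h^2+k^2+l^2) = 0.100136 * sqrt(9)
a = 0.3004 nm


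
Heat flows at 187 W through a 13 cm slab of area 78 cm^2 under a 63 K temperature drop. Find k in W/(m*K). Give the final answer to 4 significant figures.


k = Q*L / (A*dT)
L = 0.13 m, A = 7.8e-03 m^2
k = 187 * 0.13 / (7.8e-03 * 63)
k = 49.47 W/(m*K)


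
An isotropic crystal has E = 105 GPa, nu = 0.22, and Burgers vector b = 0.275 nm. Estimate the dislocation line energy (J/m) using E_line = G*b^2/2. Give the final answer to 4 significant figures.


Step 1: G = E / (2*(1+nu))
G = 105 / (2*(1+0.22)) = 43.0328 GPa = 4.30328e+10 Pa
Step 2: E_line = G*b^2/2
b = 0.275 nm = 2.75e-10 m
E_line = 0.5 * 4.30328e+10 * (2.75e-10)^2 = 1.627e-09 J/m


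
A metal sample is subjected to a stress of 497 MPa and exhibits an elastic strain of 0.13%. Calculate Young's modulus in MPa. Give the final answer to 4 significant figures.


E = sigma / epsilon
epsilon = 0.13% = 1.3e-03
E = 497 / 1.3e-03
E = 382300 MPa


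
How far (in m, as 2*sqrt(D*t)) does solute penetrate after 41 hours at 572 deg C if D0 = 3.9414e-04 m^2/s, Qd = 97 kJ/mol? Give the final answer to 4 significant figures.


Step 1: D = D0 * exp(-Qd/(R*T))
T = 845.15 K
D = 3.9414e-04 * exp(-97e3 / (8.314 * 845.15)) = 3.98412e-10 m^2/s
Step 2: L = 2*sqrt(D*t)
t = 41 h = 147600 s
L = 2*sqrt(3.98412e-10 * 147600) = 0.01534 m


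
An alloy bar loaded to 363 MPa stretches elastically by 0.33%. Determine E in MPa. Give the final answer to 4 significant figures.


E = sigma / epsilon
epsilon = 0.33% = 3.3e-03
E = 363 / 3.3e-03
E = 110000 MPa


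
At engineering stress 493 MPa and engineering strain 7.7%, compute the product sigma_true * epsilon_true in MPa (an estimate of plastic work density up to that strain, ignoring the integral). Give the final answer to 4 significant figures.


sigma_true = sigma_eng * (1 + epsilon_eng)
sigma_true = 493 * (1 + 0.077) = 530.961 MPa
epsilon_true = ln(1 + epsilon_eng)
epsilon_true = ln(1 + 0.077) = 0.0741794
sigma_true * epsilon_true = 530.961 * 0.0741794 = 39.39 MPa


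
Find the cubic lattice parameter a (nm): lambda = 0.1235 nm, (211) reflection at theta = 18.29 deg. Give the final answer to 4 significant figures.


d = lambda / (2*sin(theta))
d = 0.1235 / (2*sin(18.29 deg))
d = 0.196765 nm
a = d * sqrt(h^2+k^2+l^2) = 0.196765 * sqrt(6)
a = 0.482 nm


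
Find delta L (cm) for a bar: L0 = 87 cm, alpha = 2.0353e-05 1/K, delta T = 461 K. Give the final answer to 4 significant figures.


dL = L0 * alpha * dT
dL = 87 * 2.0353e-05 * 461
dL = 0.8163 cm


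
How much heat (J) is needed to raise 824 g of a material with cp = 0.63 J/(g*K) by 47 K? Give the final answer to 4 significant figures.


Q = m * cp * dT
Q = 824 * 0.63 * 47
Q = 24400 J


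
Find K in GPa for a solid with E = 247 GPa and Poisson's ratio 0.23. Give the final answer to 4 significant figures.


K = E / (3*(1-2*nu))
K = 247 / (3*(1-2*0.23))
K = 152.5 GPa


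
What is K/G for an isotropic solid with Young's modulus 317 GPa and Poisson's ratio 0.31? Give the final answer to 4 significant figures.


G = E / (2*(1+nu))
G = 317 / (2*(1+0.31)) = 120.992 GPa
K = E / (3*(1-2*nu))
K = 317 / (3*(1-2*0.31)) = 278.07 GPa
K/G = 278.07 / 120.992 = 2.298


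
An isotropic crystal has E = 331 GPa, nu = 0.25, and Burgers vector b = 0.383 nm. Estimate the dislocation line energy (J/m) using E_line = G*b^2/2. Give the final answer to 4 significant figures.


Step 1: G = E / (2*(1+nu))
G = 331 / (2*(1+0.25)) = 132.4 GPa = 1.324e+11 Pa
Step 2: E_line = G*b^2/2
b = 0.383 nm = 3.83e-10 m
E_line = 0.5 * 1.324e+11 * (3.83e-10)^2 = 9.711e-09 J/m


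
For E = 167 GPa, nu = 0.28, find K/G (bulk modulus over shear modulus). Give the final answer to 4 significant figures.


G = E / (2*(1+nu))
G = 167 / (2*(1+0.28)) = 65.2344 GPa
K = E / (3*(1-2*nu))
K = 167 / (3*(1-2*0.28)) = 126.515 GPa
K/G = 126.515 / 65.2344 = 1.939


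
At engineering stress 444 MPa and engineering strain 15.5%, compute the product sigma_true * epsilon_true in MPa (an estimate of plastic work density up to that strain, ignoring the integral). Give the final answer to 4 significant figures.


sigma_true = sigma_eng * (1 + epsilon_eng)
sigma_true = 444 * (1 + 0.155) = 512.82 MPa
epsilon_true = ln(1 + epsilon_eng)
epsilon_true = ln(1 + 0.155) = 0.1441
sigma_true * epsilon_true = 512.82 * 0.1441 = 73.9 MPa


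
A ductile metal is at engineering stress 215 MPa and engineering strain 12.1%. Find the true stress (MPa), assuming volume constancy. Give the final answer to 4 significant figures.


sigma_true = sigma_eng * (1 + epsilon_eng)
sigma_true = 215 * (1 + 0.121)
sigma_true = 241 MPa


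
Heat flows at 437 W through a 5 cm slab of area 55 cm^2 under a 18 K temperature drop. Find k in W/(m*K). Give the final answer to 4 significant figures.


k = Q*L / (A*dT)
L = 0.05 m, A = 5.5e-03 m^2
k = 437 * 0.05 / (5.5e-03 * 18)
k = 220.7 W/(m*K)


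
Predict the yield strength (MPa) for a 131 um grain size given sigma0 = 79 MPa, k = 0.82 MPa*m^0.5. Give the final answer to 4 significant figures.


sigma_y = sigma0 + k / sqrt(d)
d = 131 um = 1.31e-04 m
sigma_y = 79 + 0.82 / sqrt(1.31e-04)
sigma_y = 150.6 MPa


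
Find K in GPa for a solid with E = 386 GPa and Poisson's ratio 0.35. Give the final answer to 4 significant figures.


K = E / (3*(1-2*nu))
K = 386 / (3*(1-2*0.35))
K = 428.9 GPa


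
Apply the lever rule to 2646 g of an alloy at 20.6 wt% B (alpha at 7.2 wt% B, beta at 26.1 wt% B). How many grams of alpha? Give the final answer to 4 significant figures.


f_alpha = (C_beta - C0) / (C_beta - C_alpha)
f_alpha = (26.1 - 20.6) / (26.1 - 7.2) = 0.291005
m_alpha = f_alpha * m_total = 0.291005 * 2646 = 770 g


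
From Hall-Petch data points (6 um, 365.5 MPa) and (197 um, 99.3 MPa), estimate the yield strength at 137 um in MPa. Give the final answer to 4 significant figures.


sigma_y = sigma0 + k / sqrt(d)
1/sqrt(d1) = 1/sqrt(6e-06) = 408.248;  1/sqrt(d2) = 71.247
k = (sigma1 - sigma2) / (1/sqrt(d1) - 1/sqrt(d2)) = (365.5 - 99.3) / (408.248 - 71.247) = 0.789908 MPa*m^0.5
sigma0 = sigma1 - k/sqrt(d1) = 365.5 - 0.789908*408.248 = 43.0214 MPa
sigma_y(d3) = 43.0214 + 0.789908 / sqrt(1.37e-04) = 110.5 MPa


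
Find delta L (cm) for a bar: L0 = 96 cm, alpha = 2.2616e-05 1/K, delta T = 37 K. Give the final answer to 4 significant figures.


dL = L0 * alpha * dT
dL = 96 * 2.2616e-05 * 37
dL = 0.08033 cm


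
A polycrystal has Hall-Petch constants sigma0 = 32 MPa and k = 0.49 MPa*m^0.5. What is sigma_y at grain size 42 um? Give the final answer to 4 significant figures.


sigma_y = sigma0 + k / sqrt(d)
d = 42 um = 4.2e-05 m
sigma_y = 32 + 0.49 / sqrt(4.2e-05)
sigma_y = 107.6 MPa


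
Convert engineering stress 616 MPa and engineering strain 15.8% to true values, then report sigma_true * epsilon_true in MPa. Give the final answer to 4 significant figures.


sigma_true = sigma_eng * (1 + epsilon_eng)
sigma_true = 616 * (1 + 0.158) = 713.328 MPa
epsilon_true = ln(1 + epsilon_eng)
epsilon_true = ln(1 + 0.158) = 0.146694
sigma_true * epsilon_true = 713.328 * 0.146694 = 104.6 MPa


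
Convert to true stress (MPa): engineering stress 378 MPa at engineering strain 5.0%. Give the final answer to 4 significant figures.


sigma_true = sigma_eng * (1 + epsilon_eng)
sigma_true = 378 * (1 + 0.05)
sigma_true = 396.9 MPa


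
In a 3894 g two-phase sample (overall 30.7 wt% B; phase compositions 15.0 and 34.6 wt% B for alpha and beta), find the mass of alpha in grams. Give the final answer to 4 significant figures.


f_alpha = (C_beta - C0) / (C_beta - C_alpha)
f_alpha = (34.6 - 30.7) / (34.6 - 15.0) = 0.19898
m_alpha = f_alpha * m_total = 0.19898 * 3894 = 774.8 g


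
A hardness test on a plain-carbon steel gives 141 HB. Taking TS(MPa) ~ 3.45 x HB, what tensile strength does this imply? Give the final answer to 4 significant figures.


TS (MPa) = 3.45 * HB
TS = 3.45 * 141
TS = 486.5 MPa


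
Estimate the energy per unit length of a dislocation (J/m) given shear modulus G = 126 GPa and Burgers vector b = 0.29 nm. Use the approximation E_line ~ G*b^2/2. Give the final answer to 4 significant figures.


E = G*b^2/2
b = 0.29 nm = 2.9e-10 m
G = 126 GPa = 1.26e+11 Pa
E = 0.5 * 1.26e+11 * (2.9e-10)^2
E = 5.298e-09 J/m


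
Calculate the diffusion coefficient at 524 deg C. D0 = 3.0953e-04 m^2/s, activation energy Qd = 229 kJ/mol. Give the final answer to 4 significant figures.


D = D0 * exp(-Qd / (R*T))
T = 797.15 K
D = 3.0953e-04 * exp(-229e3 / (8.314 * 797.15))
D = 3.052e-19 m^2/s


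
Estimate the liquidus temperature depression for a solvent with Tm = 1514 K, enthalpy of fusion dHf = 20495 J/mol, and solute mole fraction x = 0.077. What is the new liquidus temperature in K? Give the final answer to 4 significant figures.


dT = R*Tm^2*x / dHf
dT = 8.314 * 1514^2 * 0.077 / 20495
dT = 71.5986 K
T_new = 1514 - 71.5986 = 1442 K


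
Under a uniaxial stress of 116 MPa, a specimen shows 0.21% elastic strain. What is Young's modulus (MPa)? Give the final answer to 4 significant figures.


E = sigma / epsilon
epsilon = 0.21% = 2.1e-03
E = 116 / 2.1e-03
E = 55240 MPa


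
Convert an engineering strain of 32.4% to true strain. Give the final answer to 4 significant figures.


epsilon_true = ln(1 + epsilon_eng)
epsilon_true = ln(1 + 0.324)
epsilon_true = 0.2807


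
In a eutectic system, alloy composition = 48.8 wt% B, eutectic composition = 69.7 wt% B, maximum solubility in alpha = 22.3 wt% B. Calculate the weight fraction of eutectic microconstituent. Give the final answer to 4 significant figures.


f_primary = (C_e - C0) / (C_e - C_alpha_max)
f_primary = (69.7 - 48.8) / (69.7 - 22.3)
f_primary = 0.440928
f_eutectic = 1 - 0.440928 = 0.5591


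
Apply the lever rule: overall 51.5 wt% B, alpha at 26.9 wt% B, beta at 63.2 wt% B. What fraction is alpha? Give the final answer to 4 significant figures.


f_alpha = (C_beta - C0) / (C_beta - C_alpha)
f_alpha = (63.2 - 51.5) / (63.2 - 26.9)
f_alpha = 0.3223


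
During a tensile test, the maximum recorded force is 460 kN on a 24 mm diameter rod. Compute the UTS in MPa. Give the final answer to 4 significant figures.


A0 = pi*(d/2)^2 = pi*(24/2)^2 = 452.389 mm^2
UTS = F_max / A0 = 460*1000 / 452.389
UTS = 1017 MPa


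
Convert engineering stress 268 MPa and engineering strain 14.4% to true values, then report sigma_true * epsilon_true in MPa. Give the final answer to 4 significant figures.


sigma_true = sigma_eng * (1 + epsilon_eng)
sigma_true = 268 * (1 + 0.144) = 306.592 MPa
epsilon_true = ln(1 + epsilon_eng)
epsilon_true = ln(1 + 0.144) = 0.134531
sigma_true * epsilon_true = 306.592 * 0.134531 = 41.25 MPa


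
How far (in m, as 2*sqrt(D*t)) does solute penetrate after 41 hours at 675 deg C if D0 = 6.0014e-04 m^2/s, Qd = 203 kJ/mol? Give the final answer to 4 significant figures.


Step 1: D = D0 * exp(-Qd/(R*T))
T = 948.15 K
D = 6.0014e-04 * exp(-203e3 / (8.314 * 948.15)) = 3.92964e-15 m^2/s
Step 2: L = 2*sqrt(D*t)
t = 41 h = 147600 s
L = 2*sqrt(3.92964e-15 * 147600) = 4.817e-05 m


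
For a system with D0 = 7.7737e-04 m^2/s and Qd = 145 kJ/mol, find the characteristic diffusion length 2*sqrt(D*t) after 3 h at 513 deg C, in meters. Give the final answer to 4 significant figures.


Step 1: D = D0 * exp(-Qd/(R*T))
T = 786.15 K
D = 7.7737e-04 * exp(-145e3 / (8.314 * 786.15)) = 1.80284e-13 m^2/s
Step 2: L = 2*sqrt(D*t)
t = 3 h = 10800 s
L = 2*sqrt(1.80284e-13 * 10800) = 8.825e-05 m


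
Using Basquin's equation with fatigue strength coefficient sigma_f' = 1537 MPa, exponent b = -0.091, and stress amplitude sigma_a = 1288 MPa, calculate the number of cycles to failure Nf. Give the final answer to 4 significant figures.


sigma_a = sigma_f' * (2*Nf)^b
2*Nf = (sigma_a / sigma_f')^(1/b)
2*Nf = (1288 / 1537)^(1/-0.091)
2*Nf = 6.9742
Nf = 3.487 cycles


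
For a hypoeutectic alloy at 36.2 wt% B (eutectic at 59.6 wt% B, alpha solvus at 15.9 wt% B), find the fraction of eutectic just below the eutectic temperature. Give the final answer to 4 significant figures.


f_primary = (C_e - C0) / (C_e - C_alpha_max)
f_primary = (59.6 - 36.2) / (59.6 - 15.9)
f_primary = 0.535469
f_eutectic = 1 - 0.535469 = 0.4645


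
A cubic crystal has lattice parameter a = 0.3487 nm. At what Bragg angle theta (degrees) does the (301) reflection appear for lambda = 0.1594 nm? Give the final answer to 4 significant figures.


d = a / sqrt(h^2+k^2+l^2)
d = 0.3487 / sqrt(10) = 0.110269 nm
lambda = 2*d*sin(theta)  =>  sin(theta) = lambda / (2*d)
sin(theta) = 0.1594 / (2 * 0.110269) = 0.72278
theta = 46.28 deg


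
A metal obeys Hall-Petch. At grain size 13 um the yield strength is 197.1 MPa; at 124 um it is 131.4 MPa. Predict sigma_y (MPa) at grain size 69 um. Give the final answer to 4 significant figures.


sigma_y = sigma0 + k / sqrt(d)
1/sqrt(d1) = 1/sqrt(1.3e-05) = 277.35;  1/sqrt(d2) = 89.8027
k = (sigma1 - sigma2) / (1/sqrt(d1) - 1/sqrt(d2)) = (197.1 - 131.4) / (277.35 - 89.8027) = 0.350311 MPa*m^0.5
sigma0 = sigma1 - k/sqrt(d1) = 197.1 - 0.350311*277.35 = 99.9411 MPa
sigma_y(d3) = 99.9411 + 0.350311 / sqrt(6.9e-05) = 142.1 MPa


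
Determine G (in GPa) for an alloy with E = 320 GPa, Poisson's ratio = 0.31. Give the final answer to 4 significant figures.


G = E / (2*(1+nu))
G = 320 / (2*(1+0.31))
G = 122.1 GPa


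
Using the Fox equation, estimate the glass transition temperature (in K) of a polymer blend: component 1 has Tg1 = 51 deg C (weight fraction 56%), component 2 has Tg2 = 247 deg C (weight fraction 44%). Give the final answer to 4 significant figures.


1/Tg = w1/Tg1 + w2/Tg2 (in Kelvin)
Tg1 = 324.15 K, Tg2 = 520.15 K
1/Tg = 0.56/324.15 + 0.44/520.15
Tg = 388.6 K


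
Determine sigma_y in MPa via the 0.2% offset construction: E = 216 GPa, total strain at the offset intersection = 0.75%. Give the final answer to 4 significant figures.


Offset strain = 0.002
Elastic strain at yield = total_strain - offset = 7.5e-03 - 0.002 = 5.5e-03
sigma_y = E * elastic_strain = 216000 * 5.5e-03
sigma_y = 1188 MPa


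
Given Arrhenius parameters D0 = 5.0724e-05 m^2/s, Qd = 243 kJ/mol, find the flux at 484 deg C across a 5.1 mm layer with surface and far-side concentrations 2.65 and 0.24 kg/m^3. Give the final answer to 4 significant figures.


Step 1: D = D0 * exp(-Qd/(R*T))
T = 484 + 273.15 = 757.15 K
D = 5.0724e-05 * exp(-243e3 / (8.314 * 757.15)) = 8.71773e-22 m^2/s
Step 2: J = D * (C1 - C2) / dx
J = 8.71773e-22 * (2.65 - 0.24) / 5.1e-03
J = 4.12e-19 kg/(m^2*s)


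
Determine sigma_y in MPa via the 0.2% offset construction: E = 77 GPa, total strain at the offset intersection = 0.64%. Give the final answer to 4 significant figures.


Offset strain = 0.002
Elastic strain at yield = total_strain - offset = 6.4e-03 - 0.002 = 4.4e-03
sigma_y = E * elastic_strain = 77000 * 4.4e-03
sigma_y = 338.8 MPa


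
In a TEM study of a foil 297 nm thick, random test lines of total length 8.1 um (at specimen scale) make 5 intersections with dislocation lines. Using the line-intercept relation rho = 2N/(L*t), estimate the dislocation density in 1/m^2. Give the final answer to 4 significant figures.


rho = 2N / (L * t)
L = 8.1 um = 8.1e-06 m, t = 297 nm = 2.97e-07 m
rho = 2 * 5 / (8.1e-06 * 2.97e-07)
rho = 4.157e+12 1/m^2


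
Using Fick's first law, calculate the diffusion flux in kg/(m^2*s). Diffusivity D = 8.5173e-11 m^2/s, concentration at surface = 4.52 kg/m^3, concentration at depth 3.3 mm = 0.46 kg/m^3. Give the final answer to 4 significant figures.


J = -D * (dC/dx) = D * (C1 - C2) / dx
J = 8.5173e-11 * (4.52 - 0.46) / 3.3e-03
J = 1.048e-07 kg/(m^2*s)


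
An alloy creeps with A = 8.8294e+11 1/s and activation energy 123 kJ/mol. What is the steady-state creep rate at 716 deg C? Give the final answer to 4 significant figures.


rate = A * exp(-Q / (R*T))
T = 716 + 273.15 = 989.15 K
rate = 8.8294e+11 * exp(-123e3 / (8.314 * 989.15))
rate = 282100 1/s


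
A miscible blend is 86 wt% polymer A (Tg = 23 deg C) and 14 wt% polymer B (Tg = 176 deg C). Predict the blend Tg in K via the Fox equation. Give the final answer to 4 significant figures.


1/Tg = w1/Tg1 + w2/Tg2 (in Kelvin)
Tg1 = 296.15 K, Tg2 = 449.15 K
1/Tg = 0.86/296.15 + 0.14/449.15
Tg = 311 K
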